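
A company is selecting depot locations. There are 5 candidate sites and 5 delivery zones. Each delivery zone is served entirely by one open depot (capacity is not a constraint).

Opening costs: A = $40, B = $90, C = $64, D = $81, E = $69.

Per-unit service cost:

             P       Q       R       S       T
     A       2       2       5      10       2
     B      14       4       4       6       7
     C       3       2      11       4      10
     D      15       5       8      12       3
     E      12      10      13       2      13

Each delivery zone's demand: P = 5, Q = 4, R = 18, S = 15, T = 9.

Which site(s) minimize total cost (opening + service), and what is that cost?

For any fixed open set, each delivery zone goes to its cheapest open site; total = fixed + service.
{A, E}: P→A 2·5=10, Q→A 2·4=8, R→A 5·18=90, S→E 2·15=30, T→A 2·9=18. Service 156; fixed 109; total 265.
{A, C}: service 186 + fixed 104 = 290
{A}: service 276 + fixed 40 = 316
{A, B, C, D, E}: service 138 + fixed 344 = 482
No other subset beats 265.

Open A and E; minimum total cost 265.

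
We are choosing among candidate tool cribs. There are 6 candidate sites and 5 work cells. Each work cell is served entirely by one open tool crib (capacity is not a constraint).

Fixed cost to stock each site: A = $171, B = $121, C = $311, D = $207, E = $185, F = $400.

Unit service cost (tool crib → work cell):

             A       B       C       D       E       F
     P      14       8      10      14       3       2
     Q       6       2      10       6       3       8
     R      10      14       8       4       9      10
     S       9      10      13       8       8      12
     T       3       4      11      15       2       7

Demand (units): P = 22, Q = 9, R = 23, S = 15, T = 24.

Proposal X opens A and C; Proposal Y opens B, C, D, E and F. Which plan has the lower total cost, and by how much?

Proposal X: {A, C}: P→C 10·22=220, Q→A 6·9=54, R→C 8·23=184, S→A 9·15=135, T→A 3·24=72. Service 665; fixed 482; total 1147.
Proposal Y: {B, C, D, E, F}: P→F 2·22=44, Q→B 2·9=18, R→D 4·23=92, S→D 8·15=120, T→E 2·24=48. Service 322; fixed 1224; total 1546.
Difference: |1147 − 1546| = 399.

Proposal X is cheaper by 399.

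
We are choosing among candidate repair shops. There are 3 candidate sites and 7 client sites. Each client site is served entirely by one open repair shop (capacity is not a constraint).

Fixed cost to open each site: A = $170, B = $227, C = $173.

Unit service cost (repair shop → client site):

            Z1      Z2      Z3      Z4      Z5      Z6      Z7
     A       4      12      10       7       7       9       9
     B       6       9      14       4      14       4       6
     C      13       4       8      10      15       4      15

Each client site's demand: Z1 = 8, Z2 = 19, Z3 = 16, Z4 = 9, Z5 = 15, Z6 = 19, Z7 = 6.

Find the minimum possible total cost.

For any fixed open set, each client site goes to its cheapest open site; total = fixed + service.
{A, C}: Z1→A 4·8=32, Z2→C 4·19=76, Z3→C 8·16=128, Z4→A 7·9=63, Z5→A 7·15=105, Z6→C 4·19=76, Z7→A 9·6=54. Service 534; fixed 343; total 877.
{C}: service 789 + fixed 173 = 962
{A}: Z1→A 4·8=32, Z2→A 12·19=228, Z3→A 10·16=160, Z4→A 7·9=63, Z5→A 7·15=105, Z6→A 9·19=171, Z7→A 9·6=54. Service 813; fixed 170; total 983.
{A, B, C}: Z1→A 4·8=32, Z2→C 4·19=76, Z3→C 8·16=128, Z4→B 4·9=36, Z5→A 7·15=105, Z6→B 4·19=76, Z7→B 6·6=36. Service 489; fixed 570; total 1059.
No other subset beats 877.

Minimum total cost: 877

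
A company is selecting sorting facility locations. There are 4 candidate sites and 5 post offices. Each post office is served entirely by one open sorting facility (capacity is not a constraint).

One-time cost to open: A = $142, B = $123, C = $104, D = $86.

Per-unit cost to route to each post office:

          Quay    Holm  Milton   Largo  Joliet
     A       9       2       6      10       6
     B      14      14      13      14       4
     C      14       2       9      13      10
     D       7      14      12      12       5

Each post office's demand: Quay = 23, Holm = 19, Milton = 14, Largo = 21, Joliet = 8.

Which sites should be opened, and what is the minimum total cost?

Open A only; minimum total cost 729.

For any fixed open set, each post office goes to its cheapest open site; total = fixed + service.
{A}: Quay→A 9·23=207, Holm→A 2·19=38, Milton→A 6·14=84, Largo→A 10·21=210, Joliet→A 6·8=48. Service 587; fixed 142; total 729.
{A, D}: Quay→D 7·23=161, Holm→A 2·19=38, Milton→A 6·14=84, Largo→A 10·21=210, Joliet→D 5·8=40. Service 533; fixed 228; total 761.
{C, D}: Quay→D 7·23=161, Holm→C 2·19=38, Milton→C 9·14=126, Largo→D 12·21=252, Joliet→D 5·8=40. Service 617; fixed 190; total 807.
{A, B, C, D}: Quay→D 7·23=161, Holm→A 2·19=38, Milton→A 6·14=84, Largo→A 10·21=210, Joliet→B 4·8=32. Service 525; fixed 455; total 980.
No other subset beats 729.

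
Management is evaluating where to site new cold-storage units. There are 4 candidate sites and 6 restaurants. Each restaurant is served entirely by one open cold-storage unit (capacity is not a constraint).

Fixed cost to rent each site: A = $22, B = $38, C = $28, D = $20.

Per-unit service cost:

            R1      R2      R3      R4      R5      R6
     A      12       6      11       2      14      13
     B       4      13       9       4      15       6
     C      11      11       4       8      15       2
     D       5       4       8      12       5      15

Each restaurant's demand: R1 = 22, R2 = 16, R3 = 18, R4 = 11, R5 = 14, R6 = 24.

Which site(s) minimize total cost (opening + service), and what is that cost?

Open A, C and D; minimum total cost 456.

For any fixed open set, each restaurant goes to its cheapest open site; total = fixed + service.
{A, C, D}: R1→D 5·22=110, R2→D 4·16=64, R3→C 4·18=72, R4→A 2·11=22, R5→D 5·14=70, R6→C 2·24=48. Service 386; fixed 70; total 456.
{A, B, C, D}: service 364 + fixed 108 = 472
{B, C, D}: R1→B 4·22=88, R2→D 4·16=64, R3→C 4·18=72, R4→B 4·11=44, R5→D 5·14=70, R6→C 2·24=48. Service 386; fixed 86; total 472.
{D}: service 880 + fixed 20 = 900
No other subset beats 456.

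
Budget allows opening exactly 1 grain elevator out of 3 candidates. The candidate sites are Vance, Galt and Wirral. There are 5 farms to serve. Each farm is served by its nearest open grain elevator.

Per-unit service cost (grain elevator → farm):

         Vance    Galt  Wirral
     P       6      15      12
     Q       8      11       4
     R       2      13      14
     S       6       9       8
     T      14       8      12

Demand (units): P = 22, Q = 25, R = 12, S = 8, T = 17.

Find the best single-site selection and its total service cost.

Choose Vance only; total service cost 642.

With exactly 1 open, each farm uses its cheapest among the chosen.
{Vance}: P→Vance 6·22=132, Q→Vance 8·25=200, R→Vance 2·12=24, S→Vance 6·8=48, T→Vance 14·17=238. Service cost 642.
{Wirral}: service cost 800
{Galt}: service cost 969
Among all 3 size-1 choices, {Vance} is lowest.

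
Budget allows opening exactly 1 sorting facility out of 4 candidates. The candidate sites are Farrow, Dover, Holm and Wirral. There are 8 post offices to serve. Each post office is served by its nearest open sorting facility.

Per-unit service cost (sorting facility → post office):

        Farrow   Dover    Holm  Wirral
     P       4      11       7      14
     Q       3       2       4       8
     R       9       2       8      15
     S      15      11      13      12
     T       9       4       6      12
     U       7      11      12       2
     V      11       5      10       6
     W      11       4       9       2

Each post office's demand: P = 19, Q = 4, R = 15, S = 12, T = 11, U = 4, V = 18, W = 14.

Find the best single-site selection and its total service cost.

Choose Dover only; total service cost 613.

With exactly 1 open, each post office uses its cheapest among the chosen.
{Dover}: P→Dover 11·19=209, Q→Dover 2·4=8, R→Dover 2·15=30, S→Dover 11·12=132, T→Dover 4·11=44, U→Dover 11·4=44, V→Dover 5·18=90, W→Dover 4·14=56. Service cost 613.
{Holm}: service cost 845
{Farrow}: service cost 882
Among all 4 size-1 choices, {Dover} is lowest.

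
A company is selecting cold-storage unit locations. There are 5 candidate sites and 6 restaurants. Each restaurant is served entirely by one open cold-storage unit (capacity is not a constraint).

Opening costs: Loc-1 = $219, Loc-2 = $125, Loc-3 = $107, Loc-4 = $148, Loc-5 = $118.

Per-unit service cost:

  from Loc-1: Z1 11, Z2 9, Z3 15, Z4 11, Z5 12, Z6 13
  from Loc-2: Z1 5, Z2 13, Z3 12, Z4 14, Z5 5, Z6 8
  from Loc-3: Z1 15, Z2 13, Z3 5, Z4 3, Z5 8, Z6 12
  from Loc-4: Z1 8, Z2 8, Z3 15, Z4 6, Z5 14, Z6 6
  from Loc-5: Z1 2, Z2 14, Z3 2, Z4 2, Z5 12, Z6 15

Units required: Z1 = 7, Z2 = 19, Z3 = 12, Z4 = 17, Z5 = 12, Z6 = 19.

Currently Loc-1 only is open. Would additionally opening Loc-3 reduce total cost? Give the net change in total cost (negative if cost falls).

Yes — net change −216 (cost falls by 216).

Current service cost with {Loc-1}: 1006.
Adding Loc-3: each restaurant re-picks its cheapest; new service cost 683, saving 323.
Extra fixed cost: 107. Net change = 107 − 323 = -216.
(Totals: 1225 → 1009.)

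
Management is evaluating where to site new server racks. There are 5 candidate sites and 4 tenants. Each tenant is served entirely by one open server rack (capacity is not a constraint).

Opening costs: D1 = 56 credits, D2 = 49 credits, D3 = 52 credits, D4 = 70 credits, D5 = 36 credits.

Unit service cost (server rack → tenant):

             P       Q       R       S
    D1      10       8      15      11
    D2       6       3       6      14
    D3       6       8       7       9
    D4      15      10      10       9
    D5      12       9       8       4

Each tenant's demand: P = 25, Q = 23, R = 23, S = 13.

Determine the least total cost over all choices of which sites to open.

For any fixed open set, each tenant goes to its cheapest open site; total = fixed + service.
{D2, D5}: P→D2 6·25=150, Q→D2 3·23=69, R→D2 6·23=138, S→D5 4·13=52. Service 409; fixed 85; total 494.
{D2, D3, D5}: service 409 + fixed 137 = 546
{D1, D2, D5}: P→D2 6·25=150, Q→D2 3·23=69, R→D2 6·23=138, S→D5 4·13=52. Service 409; fixed 141; total 550.
{D1, D2, D3, D4, D5}: service 409 + fixed 263 = 672
No other subset beats 494.

Minimum total cost: 494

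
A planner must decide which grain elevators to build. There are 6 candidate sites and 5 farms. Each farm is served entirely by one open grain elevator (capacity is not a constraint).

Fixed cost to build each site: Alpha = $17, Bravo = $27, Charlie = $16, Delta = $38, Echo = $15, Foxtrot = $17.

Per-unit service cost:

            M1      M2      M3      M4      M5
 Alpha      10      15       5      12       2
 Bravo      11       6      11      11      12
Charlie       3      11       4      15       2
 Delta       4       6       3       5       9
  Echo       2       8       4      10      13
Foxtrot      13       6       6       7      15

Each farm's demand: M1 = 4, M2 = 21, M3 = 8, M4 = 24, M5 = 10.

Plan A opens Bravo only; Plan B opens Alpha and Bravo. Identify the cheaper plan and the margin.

Plan A: {Bravo}: M1→Bravo 11·4=44, M2→Bravo 6·21=126, M3→Bravo 11·8=88, M4→Bravo 11·24=264, M5→Bravo 12·10=120. Service 642; fixed 27; total 669.
Plan B: {Alpha, Bravo}: M1→Alpha 10·4=40, M2→Bravo 6·21=126, M3→Alpha 5·8=40, M4→Bravo 11·24=264, M5→Alpha 2·10=20. Service 490; fixed 44; total 534.
Difference: |669 − 534| = 135.

Plan B is cheaper by 135.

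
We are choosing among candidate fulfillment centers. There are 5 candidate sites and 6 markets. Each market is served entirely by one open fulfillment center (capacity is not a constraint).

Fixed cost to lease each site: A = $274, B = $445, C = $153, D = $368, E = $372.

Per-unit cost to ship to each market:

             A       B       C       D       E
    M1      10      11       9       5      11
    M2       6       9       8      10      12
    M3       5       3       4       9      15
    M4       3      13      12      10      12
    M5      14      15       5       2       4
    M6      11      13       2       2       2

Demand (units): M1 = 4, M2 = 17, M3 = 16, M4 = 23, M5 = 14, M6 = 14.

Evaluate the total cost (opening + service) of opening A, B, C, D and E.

Total cost: 1907

Each market is assigned to its cheapest site among the open ones.
{A, B, C, D, E}: M1→D 5·4=20, M2→A 6·17=102, M3→B 3·16=48, M4→A 3·23=69, M5→D 2·14=28, M6→C 2·14=28. Service 295; fixed 1612; total 1907.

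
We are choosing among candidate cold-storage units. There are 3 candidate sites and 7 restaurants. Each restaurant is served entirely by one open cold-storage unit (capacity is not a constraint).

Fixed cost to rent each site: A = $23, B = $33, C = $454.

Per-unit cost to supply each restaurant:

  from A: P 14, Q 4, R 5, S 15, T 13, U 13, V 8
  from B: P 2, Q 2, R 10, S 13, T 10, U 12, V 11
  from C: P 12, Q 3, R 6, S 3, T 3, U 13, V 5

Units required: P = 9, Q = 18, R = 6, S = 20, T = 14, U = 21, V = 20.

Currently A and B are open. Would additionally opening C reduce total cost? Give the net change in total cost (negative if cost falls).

No — net change +96 (cost rises by 96).

Current service cost with {A, B}: 896.
Adding C: each restaurant re-picks its cheapest; new service cost 538, saving 358.
Extra fixed cost: 454. Net change = 454 − 358 = 96.
(Totals: 952 → 1048.)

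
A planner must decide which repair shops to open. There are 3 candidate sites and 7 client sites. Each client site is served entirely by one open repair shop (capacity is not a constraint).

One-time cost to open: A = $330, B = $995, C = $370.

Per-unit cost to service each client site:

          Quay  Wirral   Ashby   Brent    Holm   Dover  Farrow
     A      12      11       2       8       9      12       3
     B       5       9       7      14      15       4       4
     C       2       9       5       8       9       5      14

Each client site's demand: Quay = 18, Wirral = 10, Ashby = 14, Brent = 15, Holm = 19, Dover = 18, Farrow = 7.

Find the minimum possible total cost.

For any fixed open set, each client site goes to its cheapest open site; total = fixed + service.
{C}: Quay→C 2·18=36, Wirral→C 9·10=90, Ashby→C 5·14=70, Brent→C 8·15=120, Holm→C 9·19=171, Dover→C 5·18=90, Farrow→C 14·7=98. Service 675; fixed 370; total 1045.
{A}: service 882 + fixed 330 = 1212
{A, C}: service 556 + fixed 700 = 1256
{A, B, C}: service 538 + fixed 1695 = 2233
No other subset beats 1045.

Minimum total cost: 1045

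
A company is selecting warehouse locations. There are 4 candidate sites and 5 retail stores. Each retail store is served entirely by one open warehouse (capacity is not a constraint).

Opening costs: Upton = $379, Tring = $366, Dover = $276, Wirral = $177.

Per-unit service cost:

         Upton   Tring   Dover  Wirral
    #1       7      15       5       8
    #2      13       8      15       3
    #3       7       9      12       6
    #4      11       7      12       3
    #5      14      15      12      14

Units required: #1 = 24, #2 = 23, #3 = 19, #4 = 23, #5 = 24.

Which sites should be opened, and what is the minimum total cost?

For any fixed open set, each retail store goes to its cheapest open site; total = fixed + service.
{Wirral}: #1→Wirral 8·24=192, #2→Wirral 3·23=69, #3→Wirral 6·19=114, #4→Wirral 3·23=69, #5→Wirral 14·24=336. Service 780; fixed 177; total 957.
{Dover, Wirral}: service 660 + fixed 453 = 1113
{Upton, Wirral}: service 756 + fixed 556 = 1312
{Upton, Tring, Dover, Wirral}: service 660 + fixed 1198 = 1858
(All 15 nonempty subsets were checked; Wirral only is lowest.)

Open Wirral only; minimum total cost 957.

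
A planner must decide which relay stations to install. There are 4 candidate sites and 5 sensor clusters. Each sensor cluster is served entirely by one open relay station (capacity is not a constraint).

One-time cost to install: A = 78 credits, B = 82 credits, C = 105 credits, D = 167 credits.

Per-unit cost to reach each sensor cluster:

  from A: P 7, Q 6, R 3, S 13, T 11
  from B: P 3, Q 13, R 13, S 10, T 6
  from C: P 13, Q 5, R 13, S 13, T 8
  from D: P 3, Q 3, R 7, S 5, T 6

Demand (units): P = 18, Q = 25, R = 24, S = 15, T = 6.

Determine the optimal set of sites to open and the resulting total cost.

Open A and D; minimum total cost 557.

For any fixed open set, each sensor cluster goes to its cheapest open site; total = fixed + service.
{A, D}: P→D 3·18=54, Q→D 3·25=75, R→A 3·24=72, S→D 5·15=75, T→D 6·6=36. Service 312; fixed 245; total 557.
{D}: service 408 + fixed 167 = 575
{A, B}: P→B 3·18=54, Q→A 6·25=150, R→A 3·24=72, S→B 10·15=150, T→B 6·6=36. Service 462; fixed 160; total 622.
{A, B, C, D}: service 312 + fixed 432 = 744
No other subset beats 557.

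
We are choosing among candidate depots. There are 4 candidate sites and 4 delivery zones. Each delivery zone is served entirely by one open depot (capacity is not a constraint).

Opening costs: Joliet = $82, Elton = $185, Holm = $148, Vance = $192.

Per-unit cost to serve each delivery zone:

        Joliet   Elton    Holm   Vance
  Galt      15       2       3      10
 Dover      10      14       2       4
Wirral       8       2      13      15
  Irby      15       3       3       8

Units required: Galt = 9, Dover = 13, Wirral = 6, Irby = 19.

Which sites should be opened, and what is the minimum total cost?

For any fixed open set, each delivery zone goes to its cheapest open site; total = fixed + service.
{Holm}: Galt→Holm 3·9=27, Dover→Holm 2·13=26, Wirral→Holm 13·6=78, Irby→Holm 3·19=57. Service 188; fixed 148; total 336.
{Joliet, Holm}: Galt→Holm 3·9=27, Dover→Holm 2·13=26, Wirral→Joliet 8·6=48, Irby→Holm 3·19=57. Service 158; fixed 230; total 388.
{Elton, Holm}: Galt→Elton 2·9=18, Dover→Holm 2·13=26, Wirral→Elton 2·6=12, Irby→Elton 3·19=57. Service 113; fixed 333; total 446.
{Joliet, Elton, Holm, Vance}: service 113 + fixed 607 = 720
No other subset beats 336.

Open Holm only; minimum total cost 336.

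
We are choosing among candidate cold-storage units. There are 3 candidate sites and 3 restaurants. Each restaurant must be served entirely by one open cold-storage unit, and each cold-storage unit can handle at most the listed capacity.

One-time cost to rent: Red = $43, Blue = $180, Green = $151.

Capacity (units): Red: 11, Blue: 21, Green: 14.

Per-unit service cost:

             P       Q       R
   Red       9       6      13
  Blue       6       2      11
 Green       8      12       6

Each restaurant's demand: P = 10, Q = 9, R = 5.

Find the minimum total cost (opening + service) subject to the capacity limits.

Minimum total cost: 366

Open {Red, Blue}: P→Blue 6·10=60, Q→Blue 2·9=18, R→Red 13·5=65.
Loads: Red carries 5/11, Blue carries 19/21. Service 143; fixed 223; total 366.
Next best feasible plan costs 386.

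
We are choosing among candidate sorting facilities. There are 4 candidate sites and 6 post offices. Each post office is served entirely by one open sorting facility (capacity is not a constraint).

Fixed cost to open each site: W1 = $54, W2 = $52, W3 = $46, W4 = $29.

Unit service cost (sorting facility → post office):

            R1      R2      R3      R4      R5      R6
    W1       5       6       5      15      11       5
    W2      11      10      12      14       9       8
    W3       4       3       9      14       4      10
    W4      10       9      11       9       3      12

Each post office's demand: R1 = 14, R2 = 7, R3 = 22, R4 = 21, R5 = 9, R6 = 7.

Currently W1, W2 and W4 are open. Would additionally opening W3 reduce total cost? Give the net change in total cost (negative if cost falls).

No — net change +11 (cost rises by 11).

Current service cost with {W1, W2, W4}: 473.
Adding W3: each post office re-picks its cheapest; new service cost 438, saving 35.
Extra fixed cost: 46. Net change = 46 − 35 = 11.
(Totals: 608 → 619.)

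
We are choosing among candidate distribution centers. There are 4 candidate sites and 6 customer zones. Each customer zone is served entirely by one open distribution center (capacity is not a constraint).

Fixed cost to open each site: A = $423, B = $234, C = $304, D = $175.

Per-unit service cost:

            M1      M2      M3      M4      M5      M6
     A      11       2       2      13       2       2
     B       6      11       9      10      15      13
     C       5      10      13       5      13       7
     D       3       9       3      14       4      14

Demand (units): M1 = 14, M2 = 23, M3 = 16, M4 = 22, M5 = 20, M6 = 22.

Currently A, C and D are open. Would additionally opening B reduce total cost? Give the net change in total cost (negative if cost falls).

Current service cost with {A, C, D}: 314.
Adding B: each customer zone re-picks its cheapest; new service cost 314, saving 0.
Extra fixed cost: 234. Net change = 234 − 0 = 234.
(Totals: 1216 → 1450.)

No — net change +234 (cost rises by 234).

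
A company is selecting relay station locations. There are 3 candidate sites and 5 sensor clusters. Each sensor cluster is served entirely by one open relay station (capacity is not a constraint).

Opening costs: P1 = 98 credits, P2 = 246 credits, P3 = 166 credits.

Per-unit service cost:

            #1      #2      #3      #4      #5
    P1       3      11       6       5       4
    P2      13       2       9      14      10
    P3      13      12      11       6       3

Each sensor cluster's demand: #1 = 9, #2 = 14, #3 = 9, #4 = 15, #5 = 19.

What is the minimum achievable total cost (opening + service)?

For any fixed open set, each sensor cluster goes to its cheapest open site; total = fixed + service.
{P1}: #1→P1 3·9=27, #2→P1 11·14=154, #3→P1 6·9=54, #4→P1 5·15=75, #5→P1 4·19=76. Service 386; fixed 98; total 484.
{P1, P2}: #1→P1 3·9=27, #2→P2 2·14=28, #3→P1 6·9=54, #4→P1 5·15=75, #5→P1 4·19=76. Service 260; fixed 344; total 604.
{P1, P3}: #1→P1 3·9=27, #2→P1 11·14=154, #3→P1 6·9=54, #4→P1 5·15=75, #5→P3 3·19=57. Service 367; fixed 264; total 631.
{P1, P2, P3}: service 241 + fixed 510 = 751
No other subset beats 484.

Minimum total cost: 484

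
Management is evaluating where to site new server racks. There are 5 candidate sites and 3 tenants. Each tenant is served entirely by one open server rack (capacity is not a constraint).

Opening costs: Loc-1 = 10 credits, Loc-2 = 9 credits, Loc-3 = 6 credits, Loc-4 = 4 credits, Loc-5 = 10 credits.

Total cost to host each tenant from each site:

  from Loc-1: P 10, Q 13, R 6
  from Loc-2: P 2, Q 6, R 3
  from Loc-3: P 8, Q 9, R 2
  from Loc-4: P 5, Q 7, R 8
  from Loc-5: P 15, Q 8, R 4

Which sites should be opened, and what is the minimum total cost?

For any fixed open set, each tenant goes to its cheapest open site; total = fixed + service.
{Loc-2}: P→Loc-2 2, Q→Loc-2 6, R→Loc-2 3. Service 11; fixed 9; total 20.
{Loc-2, Loc-4}: service 11 + fixed 13 = 24
{Loc-3, Loc-4}: service 14 + fixed 10 = 24
{Loc-1, Loc-2, Loc-3, Loc-4, Loc-5}: service 10 + fixed 39 = 49
No other subset beats 20.

Open Loc-2 only; minimum total cost 20.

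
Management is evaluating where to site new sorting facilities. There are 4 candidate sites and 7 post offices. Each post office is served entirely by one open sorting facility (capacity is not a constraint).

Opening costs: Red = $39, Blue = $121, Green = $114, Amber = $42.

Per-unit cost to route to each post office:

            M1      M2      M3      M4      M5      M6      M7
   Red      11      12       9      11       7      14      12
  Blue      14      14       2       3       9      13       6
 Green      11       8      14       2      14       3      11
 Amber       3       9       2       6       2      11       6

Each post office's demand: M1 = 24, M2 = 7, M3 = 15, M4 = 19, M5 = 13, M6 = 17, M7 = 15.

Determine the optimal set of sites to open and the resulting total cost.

Open Green and Amber; minimum total cost 519.

For any fixed open set, each post office goes to its cheapest open site; total = fixed + service.
{Green, Amber}: M1→Amber 3·24=72, M2→Green 8·7=56, M3→Amber 2·15=30, M4→Green 2·19=38, M5→Amber 2·13=26, M6→Green 3·17=51, M7→Amber 6·15=90. Service 363; fixed 156; total 519.
{Red, Green, Amber}: service 363 + fixed 195 = 558
{Amber}: service 582 + fixed 42 = 624
{Red, Blue, Green, Amber}: service 363 + fixed 316 = 679
(All 15 nonempty subsets were checked; Green and Amber is lowest.)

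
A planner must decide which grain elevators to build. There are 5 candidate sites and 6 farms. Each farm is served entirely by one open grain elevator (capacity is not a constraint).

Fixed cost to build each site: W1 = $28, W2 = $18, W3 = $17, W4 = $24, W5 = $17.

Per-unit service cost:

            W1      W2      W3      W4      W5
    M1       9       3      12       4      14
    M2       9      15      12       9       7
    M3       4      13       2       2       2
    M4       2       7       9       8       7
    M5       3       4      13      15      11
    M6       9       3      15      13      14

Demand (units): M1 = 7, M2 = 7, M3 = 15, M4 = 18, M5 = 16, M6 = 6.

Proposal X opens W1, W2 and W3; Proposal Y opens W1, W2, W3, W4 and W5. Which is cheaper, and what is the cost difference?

Proposal X: {W1, W2, W3}: M1→W2 3·7=21, M2→W1 9·7=63, M3→W3 2·15=30, M4→W1 2·18=36, M5→W1 3·16=48, M6→W2 3·6=18. Service 216; fixed 63; total 279.
Proposal Y: {W1, W2, W3, W4, W5}: M1→W2 3·7=21, M2→W5 7·7=49, M3→W3 2·15=30, M4→W1 2·18=36, M5→W1 3·16=48, M6→W2 3·6=18. Service 202; fixed 104; total 306.
Difference: |279 − 306| = 27.

Proposal X is cheaper by 27.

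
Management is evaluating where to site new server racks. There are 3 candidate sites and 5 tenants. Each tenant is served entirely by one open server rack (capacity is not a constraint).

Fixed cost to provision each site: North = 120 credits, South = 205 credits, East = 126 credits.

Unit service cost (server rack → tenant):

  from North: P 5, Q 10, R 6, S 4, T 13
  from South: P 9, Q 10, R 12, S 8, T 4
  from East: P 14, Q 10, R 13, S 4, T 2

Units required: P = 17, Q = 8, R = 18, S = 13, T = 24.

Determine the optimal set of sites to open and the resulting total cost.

For any fixed open set, each tenant goes to its cheapest open site; total = fixed + service.
{North, East}: P→North 5·17=85, Q→North 10·8=80, R→North 6·18=108, S→North 4·13=52, T→East 2·24=48. Service 373; fixed 246; total 619.
{North, South}: P→North 5·17=85, Q→North 10·8=80, R→North 6·18=108, S→North 4·13=52, T→South 4·24=96. Service 421; fixed 325; total 746.
{North}: service 637 + fixed 120 = 757
{North, South, East}: P→North 5·17=85, Q→North 10·8=80, R→North 6·18=108, S→North 4·13=52, T→East 2·24=48. Service 373; fixed 451; total 824.
No other subset beats 619.

Open North and East; minimum total cost 619.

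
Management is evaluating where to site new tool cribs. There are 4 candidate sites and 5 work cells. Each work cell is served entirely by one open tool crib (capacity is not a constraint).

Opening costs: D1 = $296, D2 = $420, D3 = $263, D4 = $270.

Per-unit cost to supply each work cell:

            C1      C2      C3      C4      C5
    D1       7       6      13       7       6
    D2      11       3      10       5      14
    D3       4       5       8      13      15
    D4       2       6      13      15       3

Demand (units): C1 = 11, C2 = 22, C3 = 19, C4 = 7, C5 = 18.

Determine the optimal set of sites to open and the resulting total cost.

Open D4 only; minimum total cost 830.

For any fixed open set, each work cell goes to its cheapest open site; total = fixed + service.
{D4}: C1→D4 2·11=22, C2→D4 6·22=132, C3→D4 13·19=247, C4→D4 15·7=105, C5→D4 3·18=54. Service 560; fixed 270; total 830.
{D1}: C1→D1 7·11=77, C2→D1 6·22=132, C3→D1 13·19=247, C4→D1 7·7=49, C5→D1 6·18=108. Service 613; fixed 296; total 909.
{D3}: C1→D3 4·11=44, C2→D3 5·22=110, C3→D3 8·19=152, C4→D3 13·7=91, C5→D3 15·18=270. Service 667; fixed 263; total 930.
{D1, D2, D3, D4}: service 329 + fixed 1249 = 1578
No other subset beats 830.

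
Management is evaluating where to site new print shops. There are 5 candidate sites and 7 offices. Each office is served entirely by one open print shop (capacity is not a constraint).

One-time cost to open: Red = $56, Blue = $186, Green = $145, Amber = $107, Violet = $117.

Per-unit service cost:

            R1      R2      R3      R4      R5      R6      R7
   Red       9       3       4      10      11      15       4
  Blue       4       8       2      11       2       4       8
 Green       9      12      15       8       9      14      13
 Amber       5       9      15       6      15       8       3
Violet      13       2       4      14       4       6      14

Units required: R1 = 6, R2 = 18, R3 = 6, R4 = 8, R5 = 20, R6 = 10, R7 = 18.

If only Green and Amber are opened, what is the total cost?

Each office is assigned to its cheapest site among the open ones.
{Green, Amber}: R1→Amber 5·6=30, R2→Amber 9·18=162, R3→Green 15·6=90, R4→Amber 6·8=48, R5→Green 9·20=180, R6→Amber 8·10=80, R7→Amber 3·18=54. Service 644; fixed 252; total 896.

Total cost: 896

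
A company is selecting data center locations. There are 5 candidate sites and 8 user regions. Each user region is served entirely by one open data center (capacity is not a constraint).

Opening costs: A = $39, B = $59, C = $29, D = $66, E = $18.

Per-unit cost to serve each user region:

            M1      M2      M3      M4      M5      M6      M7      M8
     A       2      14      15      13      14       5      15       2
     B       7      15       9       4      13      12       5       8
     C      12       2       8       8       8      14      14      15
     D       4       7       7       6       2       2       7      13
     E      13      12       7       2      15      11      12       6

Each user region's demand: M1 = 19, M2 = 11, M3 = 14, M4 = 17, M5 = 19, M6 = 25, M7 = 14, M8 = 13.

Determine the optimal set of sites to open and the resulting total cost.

Open A, C, D and E; minimum total cost 556.

For any fixed open set, each user region goes to its cheapest open site; total = fixed + service.
{A, C, D, E}: M1→A 2·19=38, M2→C 2·11=22, M3→D 7·14=98, M4→E 2·17=34, M5→D 2·19=38, M6→D 2·25=50, M7→D 7·14=98, M8→A 2·13=26. Service 404; fixed 152; total 556.
{A, D, E}: service 459 + fixed 123 = 582
{A, B, C, D, E}: service 376 + fixed 211 = 587
{E}: service 1317 + fixed 18 = 1335
No other subset beats 556.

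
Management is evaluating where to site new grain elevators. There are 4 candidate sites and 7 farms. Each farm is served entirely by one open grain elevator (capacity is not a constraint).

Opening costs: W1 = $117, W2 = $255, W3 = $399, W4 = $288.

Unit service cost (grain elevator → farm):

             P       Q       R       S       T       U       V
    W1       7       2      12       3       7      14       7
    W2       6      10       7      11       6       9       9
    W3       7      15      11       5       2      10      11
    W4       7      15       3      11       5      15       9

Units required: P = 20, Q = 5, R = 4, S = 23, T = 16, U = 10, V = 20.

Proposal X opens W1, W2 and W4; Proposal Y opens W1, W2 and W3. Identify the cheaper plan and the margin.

Proposal X is cheaper by 79.

Proposal X: {W1, W2, W4}: P→W2 6·20=120, Q→W1 2·5=10, R→W4 3·4=12, S→W1 3·23=69, T→W4 5·16=80, U→W2 9·10=90, V→W1 7·20=140. Service 521; fixed 660; total 1181.
Proposal Y: {W1, W2, W3}: P→W2 6·20=120, Q→W1 2·5=10, R→W2 7·4=28, S→W1 3·23=69, T→W3 2·16=32, U→W2 9·10=90, V→W1 7·20=140. Service 489; fixed 771; total 1260.
Difference: |1181 − 1260| = 79.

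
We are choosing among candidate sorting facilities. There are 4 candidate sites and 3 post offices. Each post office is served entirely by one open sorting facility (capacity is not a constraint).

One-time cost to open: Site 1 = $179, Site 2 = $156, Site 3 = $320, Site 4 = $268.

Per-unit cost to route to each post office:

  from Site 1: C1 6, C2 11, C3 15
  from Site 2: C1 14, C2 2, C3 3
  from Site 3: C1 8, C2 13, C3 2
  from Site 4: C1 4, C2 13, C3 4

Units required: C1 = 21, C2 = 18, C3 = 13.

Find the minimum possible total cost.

Minimum total cost: 525

For any fixed open set, each post office goes to its cheapest open site; total = fixed + service.
{Site 2}: C1→Site 2 14·21=294, C2→Site 2 2·18=36, C3→Site 2 3·13=39. Service 369; fixed 156; total 525.
{Site 1, Site 2}: service 201 + fixed 335 = 536
{Site 2, Site 4}: service 159 + fixed 424 = 583
{Site 1, Site 2, Site 3, Site 4}: service 146 + fixed 923 = 1069
(All 15 nonempty subsets were checked; Site 2 only is lowest.)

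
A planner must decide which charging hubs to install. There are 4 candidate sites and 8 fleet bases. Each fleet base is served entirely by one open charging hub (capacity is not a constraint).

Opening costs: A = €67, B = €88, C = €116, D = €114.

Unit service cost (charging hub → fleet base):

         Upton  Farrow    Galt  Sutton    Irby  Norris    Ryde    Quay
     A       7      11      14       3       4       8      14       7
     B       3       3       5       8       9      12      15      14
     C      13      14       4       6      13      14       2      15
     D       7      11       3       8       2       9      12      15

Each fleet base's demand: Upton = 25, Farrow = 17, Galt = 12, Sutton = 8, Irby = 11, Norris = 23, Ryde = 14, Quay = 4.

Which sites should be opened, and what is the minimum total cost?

Open A, B and C; minimum total cost 753.

For any fixed open set, each fleet base goes to its cheapest open site; total = fixed + service.
{A, B, C}: Upton→B 3·25=75, Farrow→B 3·17=51, Galt→C 4·12=48, Sutton→A 3·8=24, Irby→A 4·11=44, Norris→A 8·23=184, Ryde→C 2·14=28, Quay→A 7·4=28. Service 482; fixed 271; total 753.
{A, B}: Upton→B 3·25=75, Farrow→B 3·17=51, Galt→B 5·12=60, Sutton→A 3·8=24, Irby→A 4·11=44, Norris→A 8·23=184, Ryde→A 14·14=196, Quay→A 7·4=28. Service 662; fixed 155; total 817.
{A, B, C, D}: Upton→B 3·25=75, Farrow→B 3·17=51, Galt→D 3·12=36, Sutton→A 3·8=24, Irby→D 2·11=22, Norris→A 8·23=184, Ryde→C 2·14=28, Quay→A 7·4=28. Service 448; fixed 385; total 833.
{A}: service 1006 + fixed 67 = 1073
(All 15 nonempty subsets were checked; A, B and C is lowest.)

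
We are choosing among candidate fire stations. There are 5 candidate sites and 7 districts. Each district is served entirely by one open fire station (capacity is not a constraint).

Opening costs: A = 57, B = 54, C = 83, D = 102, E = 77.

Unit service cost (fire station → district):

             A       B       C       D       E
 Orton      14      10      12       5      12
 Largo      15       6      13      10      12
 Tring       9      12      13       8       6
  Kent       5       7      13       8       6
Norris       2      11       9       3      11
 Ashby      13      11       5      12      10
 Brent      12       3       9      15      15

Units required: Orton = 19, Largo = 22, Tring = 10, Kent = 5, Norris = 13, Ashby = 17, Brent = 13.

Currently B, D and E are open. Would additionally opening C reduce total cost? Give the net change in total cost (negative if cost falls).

Yes — net change −2 (cost falls by 2).

Current service cost with {B, D, E}: 565.
Adding C: each district re-picks its cheapest; new service cost 480, saving 85.
Extra fixed cost: 83. Net change = 83 − 85 = -2.
(Totals: 798 → 796.)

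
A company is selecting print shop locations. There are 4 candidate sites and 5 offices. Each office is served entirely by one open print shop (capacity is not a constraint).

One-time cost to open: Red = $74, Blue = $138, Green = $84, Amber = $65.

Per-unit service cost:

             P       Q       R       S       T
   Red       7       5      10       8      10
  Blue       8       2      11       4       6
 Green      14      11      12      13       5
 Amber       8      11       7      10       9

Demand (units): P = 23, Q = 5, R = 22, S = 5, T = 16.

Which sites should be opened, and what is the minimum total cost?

Open Amber only; minimum total cost 652.

For any fixed open set, each office goes to its cheapest open site; total = fixed + service.
{Amber}: P→Amber 8·23=184, Q→Amber 11·5=55, R→Amber 7·22=154, S→Amber 10·5=50, T→Amber 9·16=144. Service 587; fixed 65; total 652.
{Red, Amber}: P→Red 7·23=161, Q→Red 5·5=25, R→Amber 7·22=154, S→Red 8·5=40, T→Amber 9·16=144. Service 524; fixed 139; total 663.
{Blue, Amber}: service 464 + fixed 203 = 667
{Red, Blue, Green, Amber}: P→Red 7·23=161, Q→Blue 2·5=10, R→Amber 7·22=154, S→Blue 4·5=20, T→Green 5·16=80. Service 425; fixed 361; total 786.
No other subset beats 652.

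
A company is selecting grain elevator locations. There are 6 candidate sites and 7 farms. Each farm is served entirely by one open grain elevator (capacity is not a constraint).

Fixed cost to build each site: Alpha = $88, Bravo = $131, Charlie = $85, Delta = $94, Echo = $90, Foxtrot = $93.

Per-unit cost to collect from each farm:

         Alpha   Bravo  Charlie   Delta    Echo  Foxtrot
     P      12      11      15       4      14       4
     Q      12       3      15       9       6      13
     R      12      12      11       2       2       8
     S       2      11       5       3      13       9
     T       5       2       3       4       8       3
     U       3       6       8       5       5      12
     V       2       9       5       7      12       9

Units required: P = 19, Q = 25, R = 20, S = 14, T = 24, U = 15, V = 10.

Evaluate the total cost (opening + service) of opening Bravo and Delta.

Total cost: 651

Each farm is assigned to its cheapest site among the open ones.
{Bravo, Delta}: P→Delta 4·19=76, Q→Bravo 3·25=75, R→Delta 2·20=40, S→Delta 3·14=42, T→Bravo 2·24=48, U→Delta 5·15=75, V→Delta 7·10=70. Service 426; fixed 225; total 651.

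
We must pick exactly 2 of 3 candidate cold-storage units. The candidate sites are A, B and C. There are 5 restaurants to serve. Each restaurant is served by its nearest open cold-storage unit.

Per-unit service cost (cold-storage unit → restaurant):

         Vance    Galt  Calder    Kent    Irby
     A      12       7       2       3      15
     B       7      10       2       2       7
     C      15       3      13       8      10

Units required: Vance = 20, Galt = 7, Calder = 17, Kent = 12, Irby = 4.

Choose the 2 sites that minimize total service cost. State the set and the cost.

Choose B and C; total service cost 247.

With exactly 2 open, each restaurant uses its cheapest among the chosen.
{B, C}: Vance→B 7·20=140, Galt→C 3·7=21, Calder→B 2·17=34, Kent→B 2·12=24, Irby→B 7·4=28. Service cost 247.
{A, B}: service cost 275
{A, C}: service cost 371
Among all 3 size-2 choices, {B, C} is lowest.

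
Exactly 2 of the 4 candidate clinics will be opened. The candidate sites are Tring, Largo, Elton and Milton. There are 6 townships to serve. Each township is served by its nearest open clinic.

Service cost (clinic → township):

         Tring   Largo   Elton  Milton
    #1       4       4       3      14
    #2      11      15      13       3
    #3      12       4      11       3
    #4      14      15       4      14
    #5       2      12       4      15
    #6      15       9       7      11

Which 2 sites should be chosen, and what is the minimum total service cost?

Choose Elton and Milton; total service cost 24.

With exactly 2 open, each township uses its cheapest among the chosen.
{Elton, Milton}: #1→Elton 3, #2→Milton 3, #3→Milton 3, #4→Elton 4, #5→Elton 4, #6→Elton 7. Service cost 24.
{Largo, Elton}: service cost 35
{Tring, Milton}: service cost 37
Among all 6 size-2 choices, {Elton, Milton} is lowest.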